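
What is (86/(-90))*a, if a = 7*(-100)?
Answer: 6020/9 ≈ 668.89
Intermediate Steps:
a = -700
(86/(-90))*a = (86/(-90))*(-700) = (86*(-1/90))*(-700) = -43/45*(-700) = 6020/9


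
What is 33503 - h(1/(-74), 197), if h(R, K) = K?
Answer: 33306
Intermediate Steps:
33503 - h(1/(-74), 197) = 33503 - 1*197 = 33503 - 197 = 33306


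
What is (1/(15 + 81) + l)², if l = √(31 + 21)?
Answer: 479233/9216 + √13/24 ≈ 52.150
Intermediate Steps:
l = 2*√13 (l = √52 = 2*√13 ≈ 7.2111)
(1/(15 + 81) + l)² = (1/(15 + 81) + 2*√13)² = (1/96 + 2*√13)²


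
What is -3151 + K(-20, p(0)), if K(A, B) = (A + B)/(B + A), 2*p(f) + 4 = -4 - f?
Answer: -3150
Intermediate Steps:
p(f) = -4 - f/2 (p(f) = -2 + (-4 - f)/2 = -2 + (-2 - f/2) = -4 - f/2)
K(A, B) = 1 (K(A, B) = (A + B)/(A + B) = 1)
-3151 + K(-20, p(0)) = -3151 + 1 = -3150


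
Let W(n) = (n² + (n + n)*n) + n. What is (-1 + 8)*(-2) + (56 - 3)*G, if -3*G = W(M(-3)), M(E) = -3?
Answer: -438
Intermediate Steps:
W(n) = n + 3*n² (W(n) = (n² + (2*n)*n) + n = (n² + 2*n²) + n = 3*n² + n = n + 3*n²)
G = -8 (G = -(-1)*(1 + 3*(-3)) = -(-1)*(1 - 9) = -(-1)*(-8) = -⅓*24 = -8)
(-1 + 8)*(-2) + (56 - 3)*G = (-1 + 8)*(-2) + (56 - 3)*(-8) = 7*(-2) + 53*(-8) = -14 - 424 = -438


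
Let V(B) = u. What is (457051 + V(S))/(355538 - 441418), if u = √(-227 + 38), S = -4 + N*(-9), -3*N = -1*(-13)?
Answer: -457051/85880 - 3*I*√21/85880 ≈ -5.322 - 0.00016008*I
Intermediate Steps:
N = -13/3 (N = -(-1)*(-13)/3 = -⅓*13 = -13/3 ≈ -4.3333)
S = 35 (S = -4 - 13/3*(-9) = -4 + 39 = 35)
u = 3*I*√21 (u = √(-189) = 3*I*√21 ≈ 13.748*I)
V(B) = 3*I*√21
(457051 + V(S))/(355538 - 441418) = (457051 + 3*I*√21)/(355538 - 441418) = (457051 + 3*I*√21)/(-85880) = (457051 + 3*I*√21)*(-1/85880) = -457051/85880 - 3*I*√21/85880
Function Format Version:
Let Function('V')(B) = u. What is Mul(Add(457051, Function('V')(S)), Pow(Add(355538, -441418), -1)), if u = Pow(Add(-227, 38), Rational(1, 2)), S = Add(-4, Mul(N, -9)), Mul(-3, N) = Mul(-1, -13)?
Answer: Add(Rational(-457051, 85880), Mul(Rational(-3, 85880), I, Pow(21, Rational(1, 2)))) ≈ Add(-5.3220, Mul(-0.00016008, I))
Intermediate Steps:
N = Rational(-13, 3) (N = Mul(Rational(-1, 3), Mul(-1, -13)) = Mul(Rational(-1, 3), 13) = Rational(-13, 3) ≈ -4.3333)
S = 35 (S = Add(-4, Mul(Rational(-13, 3), -9)) = Add(-4, 39) = 35)
u = Mul(3, I, Pow(21, Rational(1, 2))) (u = Pow(-189, Rational(1, 2)) = Mul(3, I, Pow(21, Rational(1, 2))) ≈ Mul(13.748, I))
Function('V')(B) = Mul(3, I, Pow(21, Rational(1, 2)))
Mul(Add(457051, Function('V')(S)), Pow(Add(355538, -441418), -1)) = Mul(Add(457051, Mul(3, I, Pow(21, Rational(1, 2)))), Pow(Add(355538, -441418), -1)) = Mul(Add(457051, Mul(3, I, Pow(21, Rational(1, 2)))), Pow(-85880, -1)) = Mul(Add(457051, Mul(3, I, Pow(21, Rational(1, 2)))), Rational(-1, 85880)) = Add(Rational(-457051, 85880), Mul(Rational(-3, 85880), I, Pow(21, Rational(1, 2))))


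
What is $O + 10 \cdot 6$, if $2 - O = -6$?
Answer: $68$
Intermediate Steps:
$O = 8$ ($O = 2 - -6 = 2 + 6 = 8$)
$O + 10 \cdot 6 = 8 + 10 \cdot 6 = 8 + 60 = 68$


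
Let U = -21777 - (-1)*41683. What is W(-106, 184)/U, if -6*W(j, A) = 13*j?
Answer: 689/59718 ≈ 0.011538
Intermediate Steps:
W(j, A) = -13*j/6
U = 19906 (U = -21777 - 1*(-41683) = -21777 + 41683 = 19906)
W(-106, 184)/U = -13/6*(-106)/19906 = (689/3)*(1/19906) = 689/59718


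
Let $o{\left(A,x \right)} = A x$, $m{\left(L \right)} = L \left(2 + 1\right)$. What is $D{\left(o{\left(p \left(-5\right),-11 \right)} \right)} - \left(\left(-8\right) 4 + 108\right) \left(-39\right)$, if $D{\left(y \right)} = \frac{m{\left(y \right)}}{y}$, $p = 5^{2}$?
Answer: $2967$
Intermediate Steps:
$p = 25$
$m{\left(L \right)} = 3 L$ ($m{\left(L \right)} = L 3 = 3 L$)
$D{\left(y \right)} = 3$ ($D{\left(y \right)} = \frac{3 y}{y} = 3$)
$D{\left(o{\left(p \left(-5\right),-11 \right)} \right)} - \left(\left(-8\right) 4 + 108\right) \left(-39\right) = 3 - \left(\left(-8\right) 4 + 108\right) \left(-39\right) = 3 - \left(-32 + 108\right) \left(-39\right) = 3 - 76 \left(-39\right) = 3 - -2964 = 3 + 2964 = 2967$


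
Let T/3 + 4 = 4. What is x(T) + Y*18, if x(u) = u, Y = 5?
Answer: 90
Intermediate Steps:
T = 0 (T = -12 + 3*4 = -12 + 12 = 0)
x(T) + Y*18 = 0 + 5*18 = 0 + 90 = 90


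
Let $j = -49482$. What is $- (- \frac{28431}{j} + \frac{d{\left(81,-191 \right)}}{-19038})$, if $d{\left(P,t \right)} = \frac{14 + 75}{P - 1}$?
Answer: $- \frac{2405397019}{4186836960} \approx -0.57451$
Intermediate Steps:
$d{\left(P,t \right)} = \frac{89}{-1 + P}$
$- (- \frac{28431}{j} + \frac{d{\left(81,-191 \right)}}{-19038}) = - (- \frac{28431}{-49482} + \frac{89 \frac{1}{-1 + 81}}{-19038}) = - (\left(-28431\right) \left(- \frac{1}{49482}\right) + \frac{89}{80} \left(- \frac{1}{19038}\right)) = - (\frac{3159}{5498} + 89 \cdot \frac{1}{80} \left(- \frac{1}{19038}\right)) = - (\frac{3159}{5498} + \frac{89}{80} \left(- \frac{1}{19038}\right)) = - (\frac{3159}{5498} - \frac{89}{1523040}) = \left(-1\right) \frac{2405397019}{4186836960} = - \frac{2405397019}{4186836960}$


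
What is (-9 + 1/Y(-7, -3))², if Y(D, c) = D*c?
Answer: 35344/441 ≈ 80.145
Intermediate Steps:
(-9 + 1/Y(-7, -3))² = (-9 + 1/(-7*(-3)))² = (-9 + 1/21)² = (-188/21)² = 35344/441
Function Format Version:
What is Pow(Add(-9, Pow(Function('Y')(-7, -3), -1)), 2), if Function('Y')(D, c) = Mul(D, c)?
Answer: Rational(35344, 441) ≈ 80.145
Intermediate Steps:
Pow(Add(-9, Pow(Function('Y')(-7, -3), -1)), 2) = Pow(Add(-9, Pow(Mul(-7, -3), -1)), 2) = Pow(Add(-9, Pow(21, -1)), 2) = Pow(Add(-9, Rational(1, 21)), 2) = Pow(Rational(-188, 21), 2) = Rational(35344, 441)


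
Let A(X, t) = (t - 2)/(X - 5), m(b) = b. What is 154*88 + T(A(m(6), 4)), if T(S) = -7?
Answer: 13545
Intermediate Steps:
A(X, t) = (-2 + t)/(-5 + X)
154*88 + T(A(m(6), 4)) = 154*88 - 7 = 13552 - 7 = 13545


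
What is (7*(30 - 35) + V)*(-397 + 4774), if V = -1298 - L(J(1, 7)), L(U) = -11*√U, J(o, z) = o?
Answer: -5786394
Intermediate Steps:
V = -1287 (V = -1298 - (-11)*√1 = -1298 - (-11) = -1298 - 1*(-11) = -1298 + 11 = -1287)
(7*(30 - 35) + V)*(-397 + 4774) = (7*(30 - 35) - 1287)*(-397 + 4774) = (7*(-5) - 1287)*4377 = (-35 - 1287)*4377 = -1322*4377 = -5786394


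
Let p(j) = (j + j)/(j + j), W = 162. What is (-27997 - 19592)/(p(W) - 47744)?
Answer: 47589/47743 ≈ 0.99677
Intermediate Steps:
p(j) = 1 (p(j) = (2*j)/((2*j)) = (2*j)*(1/(2*j)) = 1)
(-27997 - 19592)/(p(W) - 47744) = (-27997 - 19592)/(1 - 47744) = -47589/(-47743) = -47589*(-1/47743) = 47589/47743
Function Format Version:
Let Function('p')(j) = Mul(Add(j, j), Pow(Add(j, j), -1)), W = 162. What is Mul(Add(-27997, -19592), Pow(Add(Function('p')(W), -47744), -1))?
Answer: Rational(47589, 47743) ≈ 0.99677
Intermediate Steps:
Function('p')(j) = 1 (Function('p')(j) = Mul(Mul(2, j), Pow(Mul(2, j), -1)) = Mul(Mul(2, j), Mul(Rational(1, 2), Pow(j, -1))) = 1)
Mul(Add(-27997, -19592), Pow(Add(Function('p')(W), -47744), -1)) = Mul(Add(-27997, -19592), Pow(Add(1, -47744), -1)) = Mul(-47589, Pow(-47743, -1)) = Mul(-47589, Rational(-1, 47743)) = Rational(47589, 47743)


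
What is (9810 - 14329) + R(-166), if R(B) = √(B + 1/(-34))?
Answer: -4519 + I*√191930/34 ≈ -4519.0 + 12.885*I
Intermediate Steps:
R(B) = √(-1/34 + B) (R(B) = √(B - 1/34) = √(-1/34 + B))
(9810 - 14329) + R(-166) = (9810 - 14329) + √(-34 + 1156*(-166))/34 = -4519 + √(-34 - 191896)/34 = -4519 + √(-191930)/34 = -4519 + (I*√191930)/34 = -4519 + I*√191930/34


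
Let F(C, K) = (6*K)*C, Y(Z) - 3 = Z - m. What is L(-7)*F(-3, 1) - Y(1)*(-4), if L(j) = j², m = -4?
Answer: -850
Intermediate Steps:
Y(Z) = 7 + Z (Y(Z) = 3 + (Z - 1*(-4)) = 3 + (Z + 4) = 3 + (4 + Z) = 7 + Z)
F(C, K) = 6*C*K
L(-7)*F(-3, 1) - Y(1)*(-4) = (-7)²*(6*(-3)*1) - (7 + 1)*(-4) = 49*(-18) - 1*8*(-4) = -882 - 8*(-4) = -882 + 32 = -850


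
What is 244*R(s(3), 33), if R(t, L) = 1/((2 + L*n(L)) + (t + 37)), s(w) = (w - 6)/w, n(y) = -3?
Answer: -4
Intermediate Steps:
s(w) = (-6 + w)/w
R(t, L) = 1/(39 + t - 3*L) (R(t, L) = 1/((2 + L*(-3)) + (t + 37)) = 1/((2 - 3*L) + (37 + t)) = 1/(39 + t - 3*L))
244*R(s(3), 33) = 244/(39 + (-6 + 3)/3 - 3*33) = 244/(39 + (1/3)*(-3) - 99) = 244/(39 - 1 - 99) = 244/(-61) = 244*(-1/61) = -4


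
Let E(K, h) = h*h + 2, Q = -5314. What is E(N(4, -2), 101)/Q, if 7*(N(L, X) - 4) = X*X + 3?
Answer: -10203/5314 ≈ -1.9200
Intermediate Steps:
N(L, X) = 31/7 + X**2/7 (N(L, X) = 4 + (X*X + 3)/7 = 4 + (X**2 + 3)/7 = 4 + (3 + X**2)/7 = 4 + (3/7 + X**2/7) = 31/7 + X**2/7)
E(K, h) = 2 + h**2 (E(K, h) = h**2 + 2 = 2 + h**2)
E(N(4, -2), 101)/Q = (2 + 101**2)/(-5314) = (2 + 10201)*(-1/5314) = 10203*(-1/5314) = -10203/5314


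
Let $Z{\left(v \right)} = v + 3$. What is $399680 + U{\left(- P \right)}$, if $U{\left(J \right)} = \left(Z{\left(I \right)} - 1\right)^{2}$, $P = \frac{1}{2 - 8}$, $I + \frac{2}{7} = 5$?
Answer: $\frac{19586529}{49} \approx 3.9973 \cdot 10^{5}$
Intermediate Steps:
$I = \frac{33}{7}$ ($I = - \frac{2}{7} + 5 = \frac{33}{7} \approx 4.7143$)
$Z{\left(v \right)} = 3 + v$
$P = - \frac{1}{6}$ ($P = \frac{1}{-6} = - \frac{1}{6} \approx -0.16667$)
$U{\left(J \right)} = \frac{2209}{49}$ ($U{\left(J \right)} = \left(\left(3 + \frac{33}{7}\right) - 1\right)^{2} = \left(\frac{54}{7} - 1\right)^{2} = \left(\frac{47}{7}\right)^{2} = \frac{2209}{49}$)
$399680 + U{\left(- P \right)} = 399680 + \frac{2209}{49} = \frac{19586529}{49}$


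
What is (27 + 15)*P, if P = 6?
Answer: 252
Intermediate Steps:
(27 + 15)*P = (27 + 15)*6 = 42*6 = 252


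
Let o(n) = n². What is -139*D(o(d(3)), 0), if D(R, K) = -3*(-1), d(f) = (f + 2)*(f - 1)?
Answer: -417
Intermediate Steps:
d(f) = (-1 + f)*(2 + f) (d(f) = (2 + f)*(-1 + f) = (-1 + f)*(2 + f))
D(R, K) = 3
-139*D(o(d(3)), 0) = -139*3 = -417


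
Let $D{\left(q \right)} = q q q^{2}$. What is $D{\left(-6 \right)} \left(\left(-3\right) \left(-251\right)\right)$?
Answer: $975888$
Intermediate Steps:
$D{\left(q \right)} = q^{4}$ ($D{\left(q \right)} = q^{2} q^{2} = q^{4}$)
$D{\left(-6 \right)} \left(\left(-3\right) \left(-251\right)\right) = \left(-6\right)^{4} \left(\left(-3\right) \left(-251\right)\right) = 1296 \cdot 753 = 975888$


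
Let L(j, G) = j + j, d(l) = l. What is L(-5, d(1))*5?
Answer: -50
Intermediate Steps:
L(j, G) = 2*j
L(-5, d(1))*5 = (2*(-5))*5 = -10*5 = -50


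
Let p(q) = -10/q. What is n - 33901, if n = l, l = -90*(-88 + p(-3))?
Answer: -26281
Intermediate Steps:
l = 7620 (l = -90*(-88 - 10/(-3)) = -90*(-88 - 10*(-⅓)) = -90*(-88 + 10/3) = -90*(-254/3) = 7620)
n = 7620
n - 33901 = 7620 - 33901 = -26281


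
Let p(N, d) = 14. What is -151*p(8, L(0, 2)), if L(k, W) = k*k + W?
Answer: -2114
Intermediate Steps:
L(k, W) = W + k² (L(k, W) = k² + W = W + k²)
-151*p(8, L(0, 2)) = -151*14 = -2114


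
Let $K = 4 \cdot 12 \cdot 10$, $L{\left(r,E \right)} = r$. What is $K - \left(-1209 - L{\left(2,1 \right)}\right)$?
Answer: $1691$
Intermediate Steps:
$K = 480$ ($K = 48 \cdot 10 = 480$)
$K - \left(-1209 - L{\left(2,1 \right)}\right) = 480 - \left(-1209 - 2\right) = 480 - -1211 = 480 + 1211 = 1691$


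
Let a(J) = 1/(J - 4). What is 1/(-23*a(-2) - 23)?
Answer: -6/115 ≈ -0.052174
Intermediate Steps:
a(J) = 1/(-4 + J)
1/(-23*a(-2) - 23) = 1/(-23/(-4 - 2) - 23) = 1/(-23/(-6) - 23) = 1/(-23*(-⅙) - 23) = 1/(23/6 - 23) = 1/(-115/6) = -6/115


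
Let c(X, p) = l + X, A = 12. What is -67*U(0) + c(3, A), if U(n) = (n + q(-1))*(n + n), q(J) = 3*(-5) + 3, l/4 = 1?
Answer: 7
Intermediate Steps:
l = 4 (l = 4*1 = 4)
q(J) = -12 (q(J) = -15 + 3 = -12)
c(X, p) = 4 + X
U(n) = 2*n*(-12 + n) (U(n) = (n - 12)*(n + n) = (-12 + n)*(2*n) = 2*n*(-12 + n))
-67*U(0) + c(3, A) = -134*0*(-12 + 0) + (4 + 3) = -134*0*(-12) + 7 = -67*0 + 7 = 0 + 7 = 7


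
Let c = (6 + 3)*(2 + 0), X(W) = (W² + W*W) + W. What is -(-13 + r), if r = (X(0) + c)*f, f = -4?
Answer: 85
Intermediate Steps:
X(W) = W + 2*W² (X(W) = (W² + W²) + W = 2*W² + W = W + 2*W²)
c = 18 (c = 9*2 = 18)
r = -72 (r = (0*(1 + 2*0) + 18)*(-4) = (0*(1 + 0) + 18)*(-4) = (0*1 + 18)*(-4) = (0 + 18)*(-4) = 18*(-4) = -72)
-(-13 + r) = -(-13 - 72) = -1*(-85) = 85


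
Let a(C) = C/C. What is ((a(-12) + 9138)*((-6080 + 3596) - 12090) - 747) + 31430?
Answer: -133161103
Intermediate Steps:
a(C) = 1
((a(-12) + 9138)*((-6080 + 3596) - 12090) - 747) + 31430 = ((1 + 9138)*((-6080 + 3596) - 12090) - 747) + 31430 = (9139*(-2484 - 12090) - 747) + 31430 = (9139*(-14574) - 747) + 31430 = (-133191786 - 747) + 31430 = -133192533 + 31430 = -133161103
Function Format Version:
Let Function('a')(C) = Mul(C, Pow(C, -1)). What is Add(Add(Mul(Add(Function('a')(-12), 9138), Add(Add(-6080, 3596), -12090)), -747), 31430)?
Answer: -133161103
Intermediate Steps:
Function('a')(C) = 1
Add(Add(Mul(Add(Function('a')(-12), 9138), Add(Add(-6080, 3596), -12090)), -747), 31430) = Add(Add(Mul(Add(1, 9138), Add(Add(-6080, 3596), -12090)), -747), 31430) = Add(Add(Mul(9139, Add(-2484, -12090)), -747), 31430) = Add(Add(Mul(9139, -14574), -747), 31430) = Add(Add(-133191786, -747), 31430) = Add(-133192533, 31430) = -133161103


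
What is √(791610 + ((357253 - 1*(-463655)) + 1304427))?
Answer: 3*√324105 ≈ 1707.9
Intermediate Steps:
√(791610 + ((357253 - 1*(-463655)) + 1304427)) = √(791610 + ((357253 + 463655) + 1304427)) = √(791610 + (820908 + 1304427)) = √(791610 + 2125335) = √2916945 = 3*√324105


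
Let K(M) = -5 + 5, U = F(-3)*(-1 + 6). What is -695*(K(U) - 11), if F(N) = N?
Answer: 7645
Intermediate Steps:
U = -15 (U = -3*(-1 + 6) = -3*5 = -15)
K(M) = 0
-695*(K(U) - 11) = -695*(0 - 11) = -695*(-11) = 7645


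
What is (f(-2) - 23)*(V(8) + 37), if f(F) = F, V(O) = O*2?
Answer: -1325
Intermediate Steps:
V(O) = 2*O
(f(-2) - 23)*(V(8) + 37) = (-2 - 23)*(2*8 + 37) = -25*(16 + 37) = -25*53 = -1325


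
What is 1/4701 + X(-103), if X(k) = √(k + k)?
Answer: 1/4701 + I*√206 ≈ 0.00021272 + 14.353*I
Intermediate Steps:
X(k) = √2*√k (X(k) = √(2*k) = √2*√k)
1/4701 + X(-103) = 1/4701 + √2*√(-103) = 1/4701 + √2*(I*√103) = 1/4701 + I*√206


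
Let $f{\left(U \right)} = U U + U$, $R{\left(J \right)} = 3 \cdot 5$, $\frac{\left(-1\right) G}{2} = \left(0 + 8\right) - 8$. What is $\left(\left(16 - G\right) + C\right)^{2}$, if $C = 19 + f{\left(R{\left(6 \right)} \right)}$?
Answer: $75625$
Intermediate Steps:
$G = 0$ ($G = - 2 \left(\left(0 + 8\right) - 8\right) = - 2 \left(8 - 8\right) = \left(-2\right) 0 = 0$)
$R{\left(J \right)} = 15$
$f{\left(U \right)} = U + U^{2}$ ($f{\left(U \right)} = U^{2} + U = U + U^{2}$)
$C = 259$ ($C = 19 + 15 \left(1 + 15\right) = 19 + 15 \cdot 16 = 19 + 240 = 259$)
$\left(\left(16 - G\right) + C\right)^{2} = \left(\left(16 - 0\right) + 259\right)^{2} = \left(\left(16 + 0\right) + 259\right)^{2} = \left(16 + 259\right)^{2} = 275^{2} = 75625$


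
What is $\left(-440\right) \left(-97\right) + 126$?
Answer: $42806$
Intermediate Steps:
$\left(-440\right) \left(-97\right) + 126 = 42680 + 126 = 42806$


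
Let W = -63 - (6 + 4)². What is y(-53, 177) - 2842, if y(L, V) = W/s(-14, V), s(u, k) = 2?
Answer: -5847/2 ≈ -2923.5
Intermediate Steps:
W = -163 (W = -63 - 1*10² = -63 - 1*100 = -63 - 100 = -163)
y(L, V) = -163/2
y(-53, 177) - 2842 = -163/2 - 2842 = -5847/2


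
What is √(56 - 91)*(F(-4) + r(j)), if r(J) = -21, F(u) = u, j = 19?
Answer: -25*I*√35 ≈ -147.9*I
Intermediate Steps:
√(56 - 91)*(F(-4) + r(j)) = √(56 - 91)*(-4 - 21) = √(-35)*(-25) = (I*√35)*(-25) = -25*I*√35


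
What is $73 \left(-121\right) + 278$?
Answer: $-8555$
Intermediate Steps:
$73 \left(-121\right) + 278 = -8833 + 278 = -8555$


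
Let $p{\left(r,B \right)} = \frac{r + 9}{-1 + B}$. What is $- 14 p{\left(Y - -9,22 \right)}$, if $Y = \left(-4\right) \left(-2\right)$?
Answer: $- \frac{52}{3} \approx -17.333$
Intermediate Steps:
$Y = 8$
$p{\left(r,B \right)} = \frac{9 + r}{-1 + B}$
$- 14 p{\left(Y - -9,22 \right)} = - 14 \frac{9 + \left(8 - -9\right)}{-1 + 22} = - 14 \frac{9 + \left(8 + 9\right)}{21} = - 14 \frac{9 + 17}{21} = - 14 \cdot \frac{1}{21} \cdot 26 = \left(-14\right) \frac{26}{21} = - \frac{52}{3}$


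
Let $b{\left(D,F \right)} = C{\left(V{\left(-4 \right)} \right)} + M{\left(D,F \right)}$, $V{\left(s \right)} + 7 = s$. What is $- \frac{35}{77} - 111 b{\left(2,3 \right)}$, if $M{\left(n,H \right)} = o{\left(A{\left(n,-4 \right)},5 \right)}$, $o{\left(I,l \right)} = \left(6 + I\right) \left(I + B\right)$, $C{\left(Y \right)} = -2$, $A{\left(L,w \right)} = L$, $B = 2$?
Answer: $- \frac{36635}{11} \approx -3330.5$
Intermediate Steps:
$V{\left(s \right)} = -7 + s$
$o{\left(I,l \right)} = \left(2 + I\right) \left(6 + I\right)$ ($o{\left(I,l \right)} = \left(6 + I\right) \left(I + 2\right) = \left(6 + I\right) \left(2 + I\right) = \left(2 + I\right) \left(6 + I\right)$)
$M{\left(n,H \right)} = 12 + n^{2} + 8 n$
$b{\left(D,F \right)} = 10 + D^{2} + 8 D$ ($b{\left(D,F \right)} = -2 + \left(12 + D^{2} + 8 D\right) = 10 + D^{2} + 8 D$)
$- \frac{35}{77} - 111 b{\left(2,3 \right)} = - \frac{35}{77} - 111 \left(10 + 2^{2} + 8 \cdot 2\right) = \left(-35\right) \frac{1}{77} - 111 \left(10 + 4 + 16\right) = - \frac{5}{11} - 3330 = - \frac{36635}{11}$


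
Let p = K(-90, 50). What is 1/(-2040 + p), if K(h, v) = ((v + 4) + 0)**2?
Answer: 1/876 ≈ 0.0011416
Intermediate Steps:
K(h, v) = (4 + v)**2 (K(h, v) = ((4 + v) + 0)**2 = (4 + v)**2)
p = 2916 (p = (4 + 50)**2 = 54**2 = 2916)
1/(-2040 + p) = 1/(-2040 + 2916) = 1/876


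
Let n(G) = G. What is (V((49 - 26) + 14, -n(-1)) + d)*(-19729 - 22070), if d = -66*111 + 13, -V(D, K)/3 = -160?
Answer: 285612567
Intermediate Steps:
V(D, K) = 480 (V(D, K) = -3*(-160) = 480)
d = -7313 (d = -7326 + 13 = -7313)
(V((49 - 26) + 14, -n(-1)) + d)*(-19729 - 22070) = (480 - 7313)*(-19729 - 22070) = -6833*(-41799) = 285612567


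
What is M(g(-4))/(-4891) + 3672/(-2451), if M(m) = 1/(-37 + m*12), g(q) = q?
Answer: -508858823/339655495 ≈ -1.4982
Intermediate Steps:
M(m) = 1/(-37 + 12*m)
M(g(-4))/(-4891) + 3672/(-2451) = 1/((-37 + 12*(-4))*(-4891)) + 3672/(-2451) = -1/4891/(-37 - 48) + 3672*(-1/2451) = -1/4891/(-85) - 1224/817 = -1/85*(-1/4891) - 1224/817 = 1/415735 - 1224/817 = -508858823/339655495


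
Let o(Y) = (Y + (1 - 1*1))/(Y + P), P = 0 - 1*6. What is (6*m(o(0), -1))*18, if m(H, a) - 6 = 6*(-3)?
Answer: -1296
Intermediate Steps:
P = -6 (P = 0 - 6 = -6)
o(Y) = Y/(-6 + Y) (o(Y) = (Y + (1 - 1*1))/(Y - 6) = (Y + (1 - 1))/(-6 + Y) = (Y + 0)/(-6 + Y) = Y/(-6 + Y))
m(H, a) = -12 (m(H, a) = 6 + 6*(-3) = 6 - 18 = -12)
(6*m(o(0), -1))*18 = (6*(-12))*18 = -72*18 = -1296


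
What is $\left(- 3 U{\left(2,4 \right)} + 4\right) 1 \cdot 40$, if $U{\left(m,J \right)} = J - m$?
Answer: $-80$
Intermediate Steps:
$\left(- 3 U{\left(2,4 \right)} + 4\right) 1 \cdot 40 = \left(- 3 \left(4 - 2\right) + 4\right) 1 \cdot 40 = \left(\left(-3\right) 2 + 4\right) 1 \cdot 40 = \left(-6 + 4\right) 1 \cdot 40 = \left(-2\right) 1 \cdot 40 = \left(-2\right) 40 = -80$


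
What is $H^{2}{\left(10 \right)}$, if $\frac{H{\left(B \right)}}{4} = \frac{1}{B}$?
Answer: $\frac{4}{25} \approx 0.16$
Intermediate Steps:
$H{\left(B \right)} = \frac{4}{B}$
$H^{2}{\left(10 \right)} = \left(\frac{4}{10}\right)^{2} = \left(4 \cdot \frac{1}{10}\right)^{2} = \left(\frac{2}{5}\right)^{2} = \frac{4}{25}$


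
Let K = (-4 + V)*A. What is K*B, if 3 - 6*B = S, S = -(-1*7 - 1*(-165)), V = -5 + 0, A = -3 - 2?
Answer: 2415/2 ≈ 1207.5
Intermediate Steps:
A = -5
V = -5
S = -158 (S = -(-7 + 165) = -1*158 = -158)
B = 161/6 (B = ½ - ⅙*(-158) = ½ + 79/3 = 161/6 ≈ 26.833)
K = 45 (K = (-4 - 5)*(-5) = -9*(-5) = 45)
K*B = 45*(161/6) = 2415/2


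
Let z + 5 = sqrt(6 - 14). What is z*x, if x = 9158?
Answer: -45790 + 18316*I*sqrt(2) ≈ -45790.0 + 25903.0*I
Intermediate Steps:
z = -5 + 2*I*sqrt(2) (z = -5 + sqrt(6 - 14) = -5 + sqrt(-8) = -5 + 2*I*sqrt(2) ≈ -5.0 + 2.8284*I)
z*x = (-5 + 2*I*sqrt(2))*9158 = -45790 + 18316*I*sqrt(2)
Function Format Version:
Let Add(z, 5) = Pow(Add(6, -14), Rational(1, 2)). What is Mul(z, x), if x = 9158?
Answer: Add(-45790, Mul(18316, I, Pow(2, Rational(1, 2)))) ≈ Add(-45790., Mul(25903., I))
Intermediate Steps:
z = Add(-5, Mul(2, I, Pow(2, Rational(1, 2)))) (z = Add(-5, Pow(Add(6, -14), Rational(1, 2))) = Add(-5, Pow(-8, Rational(1, 2))) = Add(-5, Mul(2, I, Pow(2, Rational(1, 2)))) ≈ Add(-5.0000, Mul(2.8284, I)))
Mul(z, x) = Mul(Add(-5, Mul(2, I, Pow(2, Rational(1, 2)))), 9158) = Add(-45790, Mul(18316, I, Pow(2, Rational(1, 2))))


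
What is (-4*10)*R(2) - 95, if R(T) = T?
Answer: -175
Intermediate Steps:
(-4*10)*R(2) - 95 = -4*10*2 - 95 = -40*2 - 95 = -80 - 95 = -175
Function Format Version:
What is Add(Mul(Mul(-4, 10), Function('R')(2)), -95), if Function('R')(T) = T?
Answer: -175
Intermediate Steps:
Add(Mul(Mul(-4, 10), Function('R')(2)), -95) = Add(Mul(Mul(-4, 10), 2), -95) = Add(Mul(-40, 2), -95) = Add(-80, -95) = -175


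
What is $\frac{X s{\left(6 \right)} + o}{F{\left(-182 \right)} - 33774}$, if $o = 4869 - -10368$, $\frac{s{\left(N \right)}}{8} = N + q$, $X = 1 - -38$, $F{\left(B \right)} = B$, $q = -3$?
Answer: $- \frac{16173}{33956} \approx -0.47629$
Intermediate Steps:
$X = 39$ ($X = 1 + 38 = 39$)
$s{\left(N \right)} = -24 + 8 N$ ($s{\left(N \right)} = 8 \left(N - 3\right) = 8 \left(-3 + N\right) = -24 + 8 N$)
$o = 15237$ ($o = 4869 + 10368 = 15237$)
$\frac{X s{\left(6 \right)} + o}{F{\left(-182 \right)} - 33774} = \frac{39 \left(-24 + 8 \cdot 6\right) + 15237}{-182 - 33774} = \frac{39 \left(-24 + 48\right) + 15237}{-33956} = \left(39 \cdot 24 + 15237\right) \left(- \frac{1}{33956}\right) = \left(936 + 15237\right) \left(- \frac{1}{33956}\right) = 16173 \left(- \frac{1}{33956}\right) = - \frac{16173}{33956}$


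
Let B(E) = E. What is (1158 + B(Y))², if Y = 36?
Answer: 1425636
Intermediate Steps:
(1158 + B(Y))² = (1158 + 36)² = 1194² = 1425636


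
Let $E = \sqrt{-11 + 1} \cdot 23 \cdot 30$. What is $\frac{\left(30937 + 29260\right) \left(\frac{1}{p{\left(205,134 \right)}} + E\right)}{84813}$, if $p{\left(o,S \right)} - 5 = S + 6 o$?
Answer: $\frac{3541}{6829941} + \frac{814430 i \sqrt{10}}{1663} \approx 0.00051845 + 1548.7 i$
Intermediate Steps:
$p{\left(o,S \right)} = 5 + S + 6 o$ ($p{\left(o,S \right)} = 5 + \left(S + 6 o\right) = 5 + S + 6 o$)
$E = 690 i \sqrt{10}$ ($E = \sqrt{-10} \cdot 23 \cdot 30 = i \sqrt{10} \cdot 23 \cdot 30 = 23 i \sqrt{10} \cdot 30 = 690 i \sqrt{10} \approx 2182.0 i$)
$\frac{\left(30937 + 29260\right) \left(\frac{1}{p{\left(205,134 \right)}} + E\right)}{84813} = \frac{\left(30937 + 29260\right) \left(\frac{1}{5 + 134 + 6 \cdot 205} + 690 i \sqrt{10}\right)}{84813} = 60197 \left(\frac{1}{5 + 134 + 1230} + 690 i \sqrt{10}\right) \frac{1}{84813} = 60197 \left(\frac{1}{1369} + 690 i \sqrt{10}\right) \frac{1}{84813} = \left(\frac{60197}{1369} + 41535930 i \sqrt{10}\right) \frac{1}{84813} = \frac{3541}{6829941} + \frac{814430 i \sqrt{10}}{1663}$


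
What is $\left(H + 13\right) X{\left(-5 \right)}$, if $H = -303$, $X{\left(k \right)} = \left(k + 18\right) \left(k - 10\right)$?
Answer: $56550$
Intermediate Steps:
$X{\left(k \right)} = \left(-10 + k\right) \left(18 + k\right)$ ($X{\left(k \right)} = \left(18 + k\right) \left(-10 + k\right) = \left(-10 + k\right) \left(18 + k\right)$)
$\left(H + 13\right) X{\left(-5 \right)} = \left(-303 + 13\right) \left(-180 + \left(-5\right)^{2} + 8 \left(-5\right)\right) = - 290 \left(-180 + 25 - 40\right) = \left(-290\right) \left(-195\right) = 56550$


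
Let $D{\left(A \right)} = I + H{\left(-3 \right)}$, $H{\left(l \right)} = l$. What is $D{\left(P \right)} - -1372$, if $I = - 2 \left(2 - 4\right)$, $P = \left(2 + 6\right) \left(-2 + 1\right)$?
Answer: $1373$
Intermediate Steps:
$P = -8$ ($P = 8 \left(-1\right) = -8$)
$I = 4$ ($I = \left(-2\right) \left(-2\right) = 4$)
$D{\left(A \right)} = 1$ ($D{\left(A \right)} = 4 - 3 = 1$)
$D{\left(P \right)} - -1372 = 1 - -1372 = 1 + 1372 = 1373$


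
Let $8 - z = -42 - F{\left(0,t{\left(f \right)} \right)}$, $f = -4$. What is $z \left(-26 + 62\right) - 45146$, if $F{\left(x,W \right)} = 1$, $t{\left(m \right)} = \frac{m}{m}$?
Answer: $-43310$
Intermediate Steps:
$t{\left(m \right)} = 1$
$z = 51$ ($z = 8 - \left(-42 - 1\right) = 8 - -43 = 8 + 43 = 51$)
$z \left(-26 + 62\right) - 45146 = 51 \left(-26 + 62\right) - 45146 = 51 \cdot 36 - 45146 = 1836 - 45146 = -43310$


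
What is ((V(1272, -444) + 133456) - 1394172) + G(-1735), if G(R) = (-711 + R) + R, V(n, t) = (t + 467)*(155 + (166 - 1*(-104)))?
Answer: -1255122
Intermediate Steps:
V(n, t) = 198475 + 425*t (V(n, t) = (467 + t)*(155 + (166 + 104)) = (467 + t)*(155 + 270) = (467 + t)*425 = 198475 + 425*t)
G(R) = -711 + 2*R
((V(1272, -444) + 133456) - 1394172) + G(-1735) = (((198475 + 425*(-444)) + 133456) - 1394172) + (-711 + 2*(-1735)) = (((198475 - 188700) + 133456) - 1394172) + (-711 - 3470) = ((9775 + 133456) - 1394172) - 4181 = (143231 - 1394172) - 4181 = -1250941 - 4181 = -1255122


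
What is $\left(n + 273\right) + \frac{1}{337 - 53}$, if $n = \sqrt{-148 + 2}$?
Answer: $\frac{77533}{284} + i \sqrt{146} \approx 273.0 + 12.083 i$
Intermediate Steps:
$n = i \sqrt{146}$ ($n = \sqrt{-146} = i \sqrt{146} \approx 12.083 i$)
$\left(n + 273\right) + \frac{1}{337 - 53} = \left(i \sqrt{146} + 273\right) + \frac{1}{337 - 53} = \left(273 + i \sqrt{146}\right) + \frac{1}{284} = \frac{77533}{284} + i \sqrt{146}$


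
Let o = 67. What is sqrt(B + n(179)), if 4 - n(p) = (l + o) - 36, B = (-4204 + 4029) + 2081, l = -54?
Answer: sqrt(1933) ≈ 43.966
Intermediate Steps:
B = 1906 (B = -175 + 2081 = 1906)
n(p) = 27 (n(p) = 4 - ((-54 + 67) - 36) = 4 - (13 - 36) = 4 - 1*(-23) = 4 + 23 = 27)
sqrt(B + n(179)) = sqrt(1906 + 27) = sqrt(1933)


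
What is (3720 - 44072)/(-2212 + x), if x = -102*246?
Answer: 5044/3413 ≈ 1.4779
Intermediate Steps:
x = -25092
(3720 - 44072)/(-2212 + x) = (3720 - 44072)/(-2212 - 25092) = -40352/(-27304) = -40352*(-1/27304) = 5044/3413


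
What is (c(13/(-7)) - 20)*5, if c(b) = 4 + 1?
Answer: -75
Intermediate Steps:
c(b) = 5
(c(13/(-7)) - 20)*5 = (5 - 20)*5 = -15*5 = -75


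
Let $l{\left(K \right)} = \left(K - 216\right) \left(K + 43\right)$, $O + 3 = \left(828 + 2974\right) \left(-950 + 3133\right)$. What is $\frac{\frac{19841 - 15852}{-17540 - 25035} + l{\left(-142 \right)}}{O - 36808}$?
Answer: $\frac{1508939161}{351795309125} \approx 0.0042893$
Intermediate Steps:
$O = 8299763$ ($O = -3 + \left(828 + 2974\right) \left(-950 + 3133\right) = -3 + 3802 \cdot 2183 = -3 + 8299766 = 8299763$)
$l{\left(K \right)} = \left(-216 + K\right) \left(43 + K\right)$
$\frac{\frac{19841 - 15852}{-17540 - 25035} + l{\left(-142 \right)}}{O - 36808} = \frac{\frac{19841 - 15852}{-17540 - 25035} - \left(-15278 - 20164\right)}{8299763 - 36808} = \frac{\frac{3989}{-42575} + \left(-9288 + 20164 + 24566\right)}{8262955} = \left(3989 \left(- \frac{1}{42575}\right) + 35442\right) \frac{1}{8262955} = \left(- \frac{3989}{42575} + 35442\right) \frac{1}{8262955} = \frac{1508939161}{42575} \cdot \frac{1}{8262955} = \frac{1508939161}{351795309125}$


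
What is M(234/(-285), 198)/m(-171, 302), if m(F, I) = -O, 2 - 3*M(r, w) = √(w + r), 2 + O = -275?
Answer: 2/831 - 2*√444885/78945 ≈ -0.014491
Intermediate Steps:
O = -277 (O = -2 - 275 = -277)
M(r, w) = ⅔ - √(r + w)/3 (M(r, w) = ⅔ - √(w + r)/3 = ⅔ - √(r + w)/3)
m(F, I) = 277 (m(F, I) = -1*(-277) = 277)
M(234/(-285), 198)/m(-171, 302) = (⅔ - √(234/(-285) + 198)/3)/277 = (⅔ - √(234*(-1/285) + 198)/3)*(1/277) = (⅔ - √(-78/95 + 198)/3)*(1/277) = (⅔ - 2*√444885/285)*(1/277) = 2/831 - 2*√444885/78945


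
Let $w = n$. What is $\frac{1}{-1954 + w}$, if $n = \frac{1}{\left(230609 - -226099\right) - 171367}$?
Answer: $- \frac{285341}{557556313} \approx -0.00051177$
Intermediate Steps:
$n = \frac{1}{285341}$ ($n = \frac{1}{\left(230609 + 226099\right) - 171367} = \frac{1}{456708 - 171367} = \frac{1}{285341} \approx 3.5046 \cdot 10^{-6}$)
$w = \frac{1}{285341} \approx 3.5046 \cdot 10^{-6}$
$\frac{1}{-1954 + w} = \frac{1}{-1954 + \frac{1}{285341}} = \frac{1}{- \frac{557556313}{285341}} = - \frac{285341}{557556313}$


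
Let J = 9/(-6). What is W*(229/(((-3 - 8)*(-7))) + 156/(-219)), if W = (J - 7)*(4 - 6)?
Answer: 216121/5621 ≈ 38.449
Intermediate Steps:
J = -3/2 (J = 9*(-1/6) = -3/2 ≈ -1.5000)
W = 17 (W = (-3/2 - 7)*(4 - 6) = -17/2*(-2) = 17)
W*(229/(((-3 - 8)*(-7))) + 156/(-219)) = 17*(229/(((-3 - 8)*(-7))) + 156/(-219)) = 17*(229/((-11*(-7))) + 156*(-1/219)) = 17*(229/77 - 52/73) = 17*(12713/5621) = 216121/5621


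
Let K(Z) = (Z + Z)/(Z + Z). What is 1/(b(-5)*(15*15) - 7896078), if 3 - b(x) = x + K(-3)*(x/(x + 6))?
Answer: -1/7893153 ≈ -1.2669e-7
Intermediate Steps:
K(Z) = 1 (K(Z) = (2*Z)/((2*Z)) = (2*Z)*(1/(2*Z)) = 1)
b(x) = 3 - x - x/(6 + x) (b(x) = 3 - (x + 1*(x/(x + 6))) = 3 - (x + 1*(x/(6 + x))) = 3 - (x + x/(6 + x)) = 3 + (-x - x/(6 + x)) = 3 - x - x/(6 + x))
1/(b(-5)*(15*15) - 7896078) = 1/(((18 - 1*(-5)² - 4*(-5))/(6 - 5))*(15*15) - 7896078) = 1/(((18 - 1*25 + 20)/1)*225 - 7896078) = 1/((1*(18 - 25 + 20))*225 - 7896078) = 1/((1*13)*225 - 7896078) = 1/(13*225 - 7896078) = 1/(2925 - 7896078) = 1/(-7893153) = -1/7893153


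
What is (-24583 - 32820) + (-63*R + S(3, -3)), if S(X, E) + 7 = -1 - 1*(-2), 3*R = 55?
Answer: -58564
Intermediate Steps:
R = 55/3 (R = (⅓)*55 = 55/3 ≈ 18.333)
S(X, E) = -6 (S(X, E) = -7 + (-1 - 1*(-2)) = -7 + (-1 + 2) = -7 + 1 = -6)
(-24583 - 32820) + (-63*R + S(3, -3)) = (-24583 - 32820) + (-63*55/3 - 6) = -57403 + (-1155 - 6) = -57403 - 1161 = -58564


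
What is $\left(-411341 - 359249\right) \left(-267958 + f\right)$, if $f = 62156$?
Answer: $158588963180$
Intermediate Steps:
$\left(-411341 - 359249\right) \left(-267958 + f\right) = \left(-411341 - 359249\right) \left(-267958 + 62156\right) = \left(-770590\right) \left(-205802\right) = 158588963180$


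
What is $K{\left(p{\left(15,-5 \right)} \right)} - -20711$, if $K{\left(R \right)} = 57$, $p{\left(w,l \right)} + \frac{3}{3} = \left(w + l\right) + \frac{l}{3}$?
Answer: $20768$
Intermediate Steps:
$p{\left(w,l \right)} = -1 + w + \frac{4 l}{3}$ ($p{\left(w,l \right)} = -1 + \left(\left(w + l\right) + \frac{l}{3}\right) = -1 + \left(\left(l + w\right) + l \frac{1}{3}\right) = -1 + \left(\left(l + w\right) + \frac{l}{3}\right) = -1 + \left(w + \frac{4 l}{3}\right) = -1 + w + \frac{4 l}{3}$)
$K{\left(p{\left(15,-5 \right)} \right)} - -20711 = 57 - -20711 = 57 + 20711 = 20768$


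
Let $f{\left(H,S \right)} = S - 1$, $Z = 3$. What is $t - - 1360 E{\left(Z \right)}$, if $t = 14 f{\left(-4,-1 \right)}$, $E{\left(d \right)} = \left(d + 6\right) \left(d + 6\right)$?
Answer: $110132$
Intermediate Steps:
$E{\left(d \right)} = \left(6 + d\right)^{2}$ ($E{\left(d \right)} = \left(6 + d\right) \left(6 + d\right) = \left(6 + d\right)^{2}$)
$f{\left(H,S \right)} = -1 + S$ ($f{\left(H,S \right)} = S - 1 = -1 + S$)
$t = -28$ ($t = 14 \left(-1 - 1\right) = 14 \left(-2\right) = -28$)
$t - - 1360 E{\left(Z \right)} = -28 - - 1360 \left(6 + 3\right)^{2} = -28 - - 1360 \cdot 9^{2} = -28 - \left(-1360\right) 81 = -28 - -110160 = -28 + 110160 = 110132$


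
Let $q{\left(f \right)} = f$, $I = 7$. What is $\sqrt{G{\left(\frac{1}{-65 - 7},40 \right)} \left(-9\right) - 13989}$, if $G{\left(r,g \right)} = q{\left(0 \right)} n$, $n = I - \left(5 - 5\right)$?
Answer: $i \sqrt{13989} \approx 118.28 i$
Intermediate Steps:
$n = 7$ ($n = 7 - \left(5 - 5\right) = 7 - 0 = 7 + 0 = 7$)
$G{\left(r,g \right)} = 0$ ($G{\left(r,g \right)} = 0 \cdot 7 = 0$)
$\sqrt{G{\left(\frac{1}{-65 - 7},40 \right)} \left(-9\right) - 13989} = \sqrt{0 \left(-9\right) - 13989} = \sqrt{0 - 13989} = \sqrt{-13989} = i \sqrt{13989}$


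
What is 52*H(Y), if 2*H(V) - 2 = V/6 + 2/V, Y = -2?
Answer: 52/3 ≈ 17.333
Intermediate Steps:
H(V) = 1 + 1/V + V/12 (H(V) = 1 + (V/6 + 2/V)/2 = 1 + (2/V + V/6)/2 = 1 + (1/V + V/12) = 1 + 1/V + V/12)
52*H(Y) = 52*(1 + 1/(-2) + (1/12)*(-2)) = 52*(1 - ½ - ⅙) = 52*(⅓) = 52/3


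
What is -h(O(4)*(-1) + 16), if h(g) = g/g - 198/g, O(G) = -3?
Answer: 179/19 ≈ 9.4211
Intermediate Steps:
h(g) = 1 - 198/g
-h(O(4)*(-1) + 16) = -(-198 + (-3*(-1) + 16))/(-3*(-1) + 16) = -(-198 + (3 + 16))/(3 + 16) = -(-198 + 19)/19 = -(-179)/19 = -1*(-179/19) = 179/19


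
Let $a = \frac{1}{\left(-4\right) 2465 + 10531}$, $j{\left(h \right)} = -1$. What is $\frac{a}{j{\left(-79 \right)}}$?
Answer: $- \frac{1}{671} \approx -0.0014903$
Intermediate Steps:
$a = \frac{1}{671}$ ($a = \frac{1}{-9860 + 10531} = \frac{1}{671} \approx 0.0014903$)
$\frac{a}{j{\left(-79 \right)}} = \frac{1}{671 \left(-1\right)} = \frac{1}{671} \left(-1\right) = - \frac{1}{671}$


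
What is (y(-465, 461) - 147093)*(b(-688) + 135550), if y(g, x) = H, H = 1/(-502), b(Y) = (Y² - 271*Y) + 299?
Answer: -58750678045367/502 ≈ -1.1703e+11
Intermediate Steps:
b(Y) = 299 + Y² - 271*Y
H = -1/502 ≈ -0.0019920
y(g, x) = -1/502
(y(-465, 461) - 147093)*(b(-688) + 135550) = (-1/502 - 147093)*((299 + (-688)² - 271*(-688)) + 135550) = -73840687*((299 + 473344 + 186448) + 135550)/502 = -73840687*(660091 + 135550)/502 = -73840687/502*795641 = -58750678045367/502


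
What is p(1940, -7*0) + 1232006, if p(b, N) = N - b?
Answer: 1230066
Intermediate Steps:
p(1940, -7*0) + 1232006 = (-7*0 - 1*1940) + 1232006 = (0 - 1940) + 1232006 = -1940 + 1232006 = 1230066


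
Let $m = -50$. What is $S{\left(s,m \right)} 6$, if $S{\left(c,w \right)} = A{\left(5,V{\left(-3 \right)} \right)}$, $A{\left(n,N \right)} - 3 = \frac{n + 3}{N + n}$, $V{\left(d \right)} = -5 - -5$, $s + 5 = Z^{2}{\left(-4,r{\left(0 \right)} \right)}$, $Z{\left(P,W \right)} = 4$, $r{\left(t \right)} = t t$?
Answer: $\frac{138}{5} \approx 27.6$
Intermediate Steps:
$r{\left(t \right)} = t^{2}$
$s = 11$ ($s = -5 + 4^{2} = -5 + 16 = 11$)
$V{\left(d \right)} = 0$ ($V{\left(d \right)} = -5 + 5 = 0$)
$A{\left(n,N \right)} = 3 + \frac{3 + n}{N + n}$ ($A{\left(n,N \right)} = 3 + \frac{n + 3}{N + n} = 3 + \frac{3 + n}{N + n}$)
$S{\left(c,w \right)} = \frac{23}{5}$ ($S{\left(c,w \right)} = \frac{3 + 3 \cdot 0 + 4 \cdot 5}{0 + 5} = \frac{3 + 0 + 20}{5} = \frac{1}{5} \cdot 23 = \frac{23}{5}$)
$S{\left(s,m \right)} 6 = \frac{23}{5} \cdot 6 = \frac{138}{5}$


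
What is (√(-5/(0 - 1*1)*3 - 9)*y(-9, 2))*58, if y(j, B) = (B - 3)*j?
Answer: 522*√6 ≈ 1278.6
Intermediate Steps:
y(j, B) = j*(-3 + B) (y(j, B) = (-3 + B)*j = j*(-3 + B))
(√(-5/(0 - 1*1)*3 - 9)*y(-9, 2))*58 = (√(-5/(0 - 1*1)*3 - 9)*(-9*(-3 + 2)))*58 = (√(-5/(0 - 1)*3 - 9)*(-9*(-1)))*58 = (√(-5/(-1)*3 - 9)*9)*58 = (√(-5*(-1)*3 - 9)*9)*58 = (√(5*3 - 9)*9)*58 = (√(15 - 9)*9)*58 = (√6*9)*58 = (9*√6)*58 = 522*√6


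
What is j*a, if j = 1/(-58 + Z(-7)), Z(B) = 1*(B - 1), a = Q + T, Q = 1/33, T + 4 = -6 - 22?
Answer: 1055/2178 ≈ 0.48439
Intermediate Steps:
T = -32 (T = -4 + (-6 - 22) = -4 - 28 = -32)
Q = 1/33 ≈ 0.030303
a = -1055/33 (a = 1/33 - 32 = -1055/33 ≈ -31.970)
Z(B) = -1 + B (Z(B) = 1*(-1 + B) = -1 + B)
j = -1/66 (j = 1/(-58 + (-1 - 7)) = 1/(-58 - 8) = 1/(-66) = -1/66 ≈ -0.015152)
j*a = -1/66*(-1055/33) = 1055/2178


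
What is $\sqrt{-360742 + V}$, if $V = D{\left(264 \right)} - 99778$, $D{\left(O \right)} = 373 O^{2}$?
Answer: $2 \sqrt{6384022} \approx 5053.3$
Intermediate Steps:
$V = 25896830$ ($V = 373 \cdot 264^{2} - 99778 = 373 \cdot 69696 - 99778 = 25996608 - 99778 = 25896830$)
$\sqrt{-360742 + V} = \sqrt{-360742 + 25896830} = \sqrt{25536088} = 2 \sqrt{6384022}$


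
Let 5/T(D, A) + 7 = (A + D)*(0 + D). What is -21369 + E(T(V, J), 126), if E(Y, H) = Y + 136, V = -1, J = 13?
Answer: -403432/19 ≈ -21233.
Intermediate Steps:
T(D, A) = 5/(-7 + D*(A + D)) (T(D, A) = 5/(-7 + (A + D)*(0 + D)) = 5/(-7 + (A + D)*D) = 5/(-7 + D*(A + D)))
E(Y, H) = 136 + Y
-21369 + E(T(V, J), 126) = -21369 + (136 + 5/(-7 + (-1)² + 13*(-1))) = -21369 + (136 + 5/(-7 + 1 - 13)) = -21369 + (136 + 5/(-19)) = -21369 + (136 + 5*(-1/19)) = -21369 + (136 - 5/19) = -21369 + 2579/19 = -403432/19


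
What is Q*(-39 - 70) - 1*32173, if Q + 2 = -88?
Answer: -22363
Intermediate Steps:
Q = -90 (Q = -2 - 88 = -90)
Q*(-39 - 70) - 1*32173 = -90*(-39 - 70) - 1*32173 = -90*(-109) - 32173 = 9810 - 32173 = -22363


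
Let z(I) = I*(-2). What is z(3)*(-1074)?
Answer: 6444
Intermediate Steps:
z(I) = -2*I
z(3)*(-1074) = -2*3*(-1074) = -6*(-1074) = 6444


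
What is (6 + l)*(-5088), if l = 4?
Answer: -50880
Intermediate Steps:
(6 + l)*(-5088) = (6 + 4)*(-5088) = 10*(-5088) = -50880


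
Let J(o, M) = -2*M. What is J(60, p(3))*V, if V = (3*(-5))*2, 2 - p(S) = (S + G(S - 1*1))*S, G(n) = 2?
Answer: -780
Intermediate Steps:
p(S) = 2 - S*(2 + S) (p(S) = 2 - (S + 2)*S = 2 - (2 + S)*S = 2 - S*(2 + S))
V = -30 (V = -15*2 = -30)
J(60, p(3))*V = -2*(2 - 1*3**2 - 2*3)*(-30) = -2*(2 - 1*9 - 6)*(-30) = -2*(2 - 9 - 6)*(-30) = -2*(-13)*(-30) = 26*(-30) = -780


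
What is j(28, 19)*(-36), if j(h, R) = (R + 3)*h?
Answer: -22176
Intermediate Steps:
j(h, R) = h*(3 + R) (j(h, R) = (3 + R)*h = h*(3 + R))
j(28, 19)*(-36) = (28*(3 + 19))*(-36) = (28*22)*(-36) = 616*(-36) = -22176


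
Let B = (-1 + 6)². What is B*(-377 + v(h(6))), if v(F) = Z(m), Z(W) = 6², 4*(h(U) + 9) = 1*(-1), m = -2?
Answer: -8525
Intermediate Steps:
h(U) = -37/4 (h(U) = -9 + (1*(-1))/4 = -9 + (¼)*(-1) = -9 - ¼ = -37/4)
Z(W) = 36
B = 25 (B = 5² = 25)
v(F) = 36
B*(-377 + v(h(6))) = 25*(-377 + 36) = 25*(-341) = -8525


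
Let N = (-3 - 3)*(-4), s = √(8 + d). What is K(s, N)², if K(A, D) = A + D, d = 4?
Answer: 588 + 96*√3 ≈ 754.28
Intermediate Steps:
s = 2*√3 (s = √(8 + 4) = √12 = 2*√3 ≈ 3.4641)
N = 24 (N = -6*(-4) = 24)
K(s, N)² = (2*√3 + 24)² = (24 + 2*√3)²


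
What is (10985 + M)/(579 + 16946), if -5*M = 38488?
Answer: 16437/87625 ≈ 0.18758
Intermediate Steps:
M = -38488/5 (M = -1/5*38488 = -38488/5 ≈ -7697.6)
(10985 + M)/(579 + 16946) = (10985 - 38488/5)/(579 + 16946) = (16437/5)/17525 = (16437/5)*(1/17525) = 16437/87625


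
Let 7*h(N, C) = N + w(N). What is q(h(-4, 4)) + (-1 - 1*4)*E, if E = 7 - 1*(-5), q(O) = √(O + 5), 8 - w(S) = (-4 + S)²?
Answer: -60 + 5*I*√7/7 ≈ -60.0 + 1.8898*I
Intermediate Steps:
w(S) = 8 - (-4 + S)²
h(N, C) = 8/7 - (-4 + N)²/7 + N/7 (h(N, C) = (N + (8 - (-4 + N)²))/7 = (8 + N - (-4 + N)²)/7 = 8/7 - (-4 + N)²/7 + N/7)
q(O) = √(5 + O)
E = 12 (E = 7 + 5 = 12)
q(h(-4, 4)) + (-1 - 1*4)*E = √(5 + (8/7 - (-4 - 4)²/7 + (⅐)*(-4))) + (-1 - 1*4)*12 = √(5 + (8/7 - ⅐*(-8)² - 4/7)) + (-1 - 4)*12 = √(5 + (8/7 - ⅐*64 - 4/7)) - 5*12 = √(5 + (8/7 - 64/7 - 4/7)) - 60 = √(5 - 60/7) - 60 = √(-25/7) - 60 = 5*I*√7/7 - 60 = -60 + 5*I*√7/7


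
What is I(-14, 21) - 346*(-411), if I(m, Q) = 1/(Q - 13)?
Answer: 1137649/8 ≈ 1.4221e+5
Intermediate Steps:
I(m, Q) = 1/(-13 + Q)
I(-14, 21) - 346*(-411) = 1/(-13 + 21) - 346*(-411) = 1/8 + 142206 = 1137649/8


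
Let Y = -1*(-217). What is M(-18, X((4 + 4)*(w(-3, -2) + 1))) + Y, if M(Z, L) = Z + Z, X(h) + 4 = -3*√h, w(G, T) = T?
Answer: 181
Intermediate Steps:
X(h) = -4 - 3*√h
M(Z, L) = 2*Z
Y = 217
M(-18, X((4 + 4)*(w(-3, -2) + 1))) + Y = 2*(-18) + 217 = -36 + 217 = 181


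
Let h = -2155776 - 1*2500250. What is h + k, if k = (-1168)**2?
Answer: -3291802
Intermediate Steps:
k = 1364224
h = -4656026 (h = -2155776 - 2500250 = -4656026)
h + k = -4656026 + 1364224 = -3291802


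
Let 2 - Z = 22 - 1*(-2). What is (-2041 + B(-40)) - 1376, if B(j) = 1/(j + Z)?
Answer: -211855/62 ≈ -3417.0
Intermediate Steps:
Z = -22 (Z = 2 - (22 - 1*(-2)) = 2 - (22 + 2) = 2 - 1*24 = 2 - 24 = -22)
B(j) = 1/(-22 + j) (B(j) = 1/(j - 22) = 1/(-22 + j))
(-2041 + B(-40)) - 1376 = (-2041 + 1/(-22 - 40)) - 1376 = (-2041 + 1/(-62)) - 1376 = (-2041 - 1/62) - 1376 = -126543/62 - 1376 = -211855/62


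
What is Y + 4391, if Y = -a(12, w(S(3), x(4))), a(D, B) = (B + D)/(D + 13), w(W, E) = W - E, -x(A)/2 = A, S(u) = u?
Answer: 109752/25 ≈ 4390.1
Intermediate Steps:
x(A) = -2*A
a(D, B) = (B + D)/(13 + D)
Y = -23/25 (Y = -((3 - (-2)*4) + 12)/(13 + 12) = -((3 - 1*(-8)) + 12)/25 = -((3 + 8) + 12)/25 = -(11 + 12)/25 = -23/25 ≈ -0.92000)
Y + 4391 = -23/25 + 4391 = 109752/25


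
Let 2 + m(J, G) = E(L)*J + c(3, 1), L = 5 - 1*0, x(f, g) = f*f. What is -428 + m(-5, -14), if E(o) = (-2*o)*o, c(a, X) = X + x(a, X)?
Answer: -170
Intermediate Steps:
x(f, g) = f²
c(a, X) = X + a²
L = 5 (L = 5 + 0 = 5)
E(o) = -2*o²
m(J, G) = 8 - 50*J (m(J, G) = -2 + ((-2*5²)*J + (1 + 3²)) = -2 + ((-2*25)*J + (1 + 9)) = -2 + (-50*J + 10) = -2 + (10 - 50*J) = 8 - 50*J)
-428 + m(-5, -14) = -428 + (8 - 50*(-5)) = -428 + (8 + 250) = -428 + 258 = -170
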